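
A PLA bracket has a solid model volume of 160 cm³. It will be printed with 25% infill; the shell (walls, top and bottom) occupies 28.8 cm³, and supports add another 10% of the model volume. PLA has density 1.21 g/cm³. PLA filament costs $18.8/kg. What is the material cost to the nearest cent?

Interior volume = 160 − 28.8, so 131.2 cm³.
Infill volume: 0.25 × 131.2 → 32.8 cm³.
Support = 0.10 × 160 = 16 cm³.
Total extruded = 28.8 + 32.8 + 16, so 77.6 cm³.
Mass = 77.6 × 1.21 = 93.896 g.
At $18.8/kg: 93.896/1000 × 18.8 = $1.77.

$1.77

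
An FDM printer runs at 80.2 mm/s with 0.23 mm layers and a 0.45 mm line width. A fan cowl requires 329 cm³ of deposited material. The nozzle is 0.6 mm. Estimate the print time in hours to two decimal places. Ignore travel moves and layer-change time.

11.01 hours

Extrusion cross-section = 0.23 × 0.45, so 0.1035 mm².
Total extruded path = 329000/0.1035 = 3178744 mm.
Extrusion time = 3178744 / 80.2 = 39635.2 s.
Converting: 39635.2 s = 11.01 hours.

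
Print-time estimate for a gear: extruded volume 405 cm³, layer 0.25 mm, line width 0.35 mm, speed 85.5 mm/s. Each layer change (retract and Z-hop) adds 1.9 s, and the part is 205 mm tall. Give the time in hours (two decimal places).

15.47 hours

Extrusion cross-section = 0.25 × 0.35, so 0.0875 mm².
Total extruded path = 405000/0.0875 = 4628571.4 mm.
Extrusion time: 4628571.4 / 85.5 → 54135.3 s.
Number of layers: 205 / 0.25 → 820 (rounded up).
Z-hop total = 820 × 1.9 = 1558 s.
Altogether 54135.3 + 1558 = 55693.3 s, i.e. 15.47 hours.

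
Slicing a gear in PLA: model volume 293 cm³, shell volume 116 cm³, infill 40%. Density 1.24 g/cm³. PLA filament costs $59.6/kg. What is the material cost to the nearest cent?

Interior volume = 293 − 116 = 177 cm³.
Infill volume = 0.40 × 177, so 70.8 cm³.
Deposited volume = 116 + 70.8, so 186.8 cm³.
Mass = 186.8 × 1.24, so 231.632 g.
Cost = 231.632 g / 1000 × $59.6/kg = $13.81.

$13.81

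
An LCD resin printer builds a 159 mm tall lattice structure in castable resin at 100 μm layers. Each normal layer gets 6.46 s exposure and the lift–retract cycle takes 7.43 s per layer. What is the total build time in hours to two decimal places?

Layer count = ceil(159 / 0.1) = 1590.
Per-layer time = 6.46 + 7.43, so 13.89 s.
Total = 1590 × 13.89 = 22085.1 s = 6.13 hours.

6.13 hours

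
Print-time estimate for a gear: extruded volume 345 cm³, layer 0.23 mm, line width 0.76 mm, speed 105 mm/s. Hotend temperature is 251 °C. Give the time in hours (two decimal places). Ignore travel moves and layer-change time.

5.22 hours

Line area = 0.23 × 0.76, so 0.1748 mm².
Toolpath length = 345 cm³ / 0.1748 mm² = 345000 / 0.1748 = 1973684.2 mm.
Print-move time: 1973684.2 / 105 → 18797 s.
Converting: 18797 s = 5.22 hours.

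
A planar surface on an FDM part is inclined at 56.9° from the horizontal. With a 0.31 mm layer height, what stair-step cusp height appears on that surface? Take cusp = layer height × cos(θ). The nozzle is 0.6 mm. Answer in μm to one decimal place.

Cusp = layer height × cos(56.9°) = 0.31 × 0.5461 = 0.169291 mm = 169.3 μm.

169.3 μm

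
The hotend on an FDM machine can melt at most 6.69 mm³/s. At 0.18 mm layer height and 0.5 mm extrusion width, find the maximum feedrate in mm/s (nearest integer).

74 mm/s

A = 0.18 × 0.5 = 0.09 mm².
Max speed = 6.69 / 0.09 = 74.33 ≈ 74 mm/s.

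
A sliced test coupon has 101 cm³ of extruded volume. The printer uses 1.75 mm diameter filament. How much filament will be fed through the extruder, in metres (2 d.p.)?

41.99 m

A = π r² = π × 0.875² = 2.4053 mm².
L = 101000 mm³ / 2.4053 mm² = 41990.6 mm, i.e. 41.99 m.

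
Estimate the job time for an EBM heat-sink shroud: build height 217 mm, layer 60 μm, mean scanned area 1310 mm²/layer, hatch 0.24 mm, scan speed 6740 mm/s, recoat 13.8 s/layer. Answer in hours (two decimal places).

Layer count = ceil(217 / 0.06) = 3617.
Hatch length per layer = 1310 / 0.24, so 5458.3 mm.
Per-layer scan time: 5458.3 / 6740 → 0.8098 s.
Layer cycle = 0.8098 + 13.8 = 14.6098 s.
Total: 3617 × 14.6098 s = 52843.6466 s → 14.68 hours.

14.68 hours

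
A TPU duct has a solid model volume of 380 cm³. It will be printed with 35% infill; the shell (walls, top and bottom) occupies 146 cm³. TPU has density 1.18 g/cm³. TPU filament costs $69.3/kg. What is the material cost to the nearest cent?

Infill region = 380 − 146, so 234 cm³.
Deposited infill: 0.35 × 234 → 81.9 cm³.
Total extruded = 146 + 81.9, so 227.9 cm³.
Mass = 227.9 × 1.18, so 268.922 g.
At $69.3/kg: 268.922/1000 × 69.3 = $18.64.

$18.64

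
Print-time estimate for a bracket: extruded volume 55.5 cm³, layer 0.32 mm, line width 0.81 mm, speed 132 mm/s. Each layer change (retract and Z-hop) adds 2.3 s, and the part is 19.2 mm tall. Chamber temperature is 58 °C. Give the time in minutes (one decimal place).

29.3 minutes

Bead cross-section = 0.32 × 0.81, so 0.2592 mm².
Path length: 55500 mm³ / 0.2592 mm² → 214120.4 mm.
Print-move time = 214120.4 / 132 = 1622.1 s.
Layers = ⌈19.2/0.32⌉ = 60.
Non-print overhead: 60 × 2.3 → 138 s.
Total = 1622.1 + 138 = 1760.1 s = 29.3 minutes.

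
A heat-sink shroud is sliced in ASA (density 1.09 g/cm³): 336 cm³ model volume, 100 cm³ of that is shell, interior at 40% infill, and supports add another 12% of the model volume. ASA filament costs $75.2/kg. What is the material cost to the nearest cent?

Infill region = 336 − 100, so 236 cm³.
Infill deposited = 0.40 × 236, so 94.4 cm³.
Support = 0.12 × 336 = 40.32 cm³.
Total extruded = 100 + 94.4 + 40.32, so 234.72 cm³.
Mass = 234.72 × 1.09, so 255.8448 g.
At $75.2/kg: 255.8448/1000 × 75.2 = $19.24.

$19.24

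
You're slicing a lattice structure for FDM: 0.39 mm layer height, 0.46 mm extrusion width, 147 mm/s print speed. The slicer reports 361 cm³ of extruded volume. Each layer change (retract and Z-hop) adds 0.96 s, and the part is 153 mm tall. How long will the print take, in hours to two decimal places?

3.91 hours

Bead cross-section = 0.39 × 0.46 = 0.1794 mm².
Total extruded path = 361000/0.1794 = 2012263.1 mm.
Print-move time = 2012263.1 / 147 = 13688.9 s.
Layers = ⌈153/0.39⌉ = 393.
Non-print overhead: 393 × 0.96 → 377.28 s.
Altogether 13688.9 + 377.28 = 14066.18 s, i.e. 3.91 hours.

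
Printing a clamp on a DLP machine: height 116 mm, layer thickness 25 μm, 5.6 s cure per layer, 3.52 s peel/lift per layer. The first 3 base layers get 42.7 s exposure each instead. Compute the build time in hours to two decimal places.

11.79 hours

Layers = ⌈116/0.025⌉ = 4640.
Base layers = 3 × (42.7 + 3.52) = 138.66 s.
Regular layers = 4637 × (5.6 + 3.52), so 42289.44 s.
Sum: 138.66 + 42289.44 = 42428.1 s → 11.79 hours.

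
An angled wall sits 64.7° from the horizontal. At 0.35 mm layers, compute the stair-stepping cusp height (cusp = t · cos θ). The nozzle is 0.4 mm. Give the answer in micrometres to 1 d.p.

cos(64.7°) = 0.4274, so cusp = 0.35 × 0.4274 = 0.14959 mm → 149.6 μm.

149.6 μm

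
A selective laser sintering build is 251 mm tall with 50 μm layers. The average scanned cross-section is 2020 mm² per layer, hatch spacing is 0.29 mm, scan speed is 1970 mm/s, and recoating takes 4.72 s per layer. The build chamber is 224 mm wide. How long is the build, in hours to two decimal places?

Number of layers: 251 / 0.05 → 5020 (rounded up).
Scan path per layer: 2020 / 0.29 → 6965.5 mm.
Laser time per layer = 6965.5 / 1970, so 3.5358 s.
Per-layer time = 3.5358 + 4.72, so 8.2558 s.
5020 layers × 8.2558 s/layer = 41444.116 s, i.e. 11.51 hours.

11.51 hours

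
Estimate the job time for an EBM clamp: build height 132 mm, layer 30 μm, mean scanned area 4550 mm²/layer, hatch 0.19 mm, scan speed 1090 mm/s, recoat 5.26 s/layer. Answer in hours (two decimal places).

33.28 hours

Layers = ⌈132/0.03⌉ = 4400.
Hatch length per layer = 4550 / 0.19 = 23947.4 mm.
Per-layer scan time = 23947.4 / 1090 = 21.9701 s.
Per-layer time = 21.9701 + 5.26 = 27.2301 s.
4400 layers × 27.2301 s/layer = 119812.44 s, i.e. 33.28 hours.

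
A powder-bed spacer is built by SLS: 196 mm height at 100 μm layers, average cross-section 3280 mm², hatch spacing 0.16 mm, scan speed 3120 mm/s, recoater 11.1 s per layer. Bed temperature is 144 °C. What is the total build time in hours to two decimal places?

9.62 hours

Layers = ⌈196/0.1⌉ = 1960.
Per-layer scan distance = 3280 / 0.16 = 20500 mm.
Per-layer scan time = 20500 / 3120, so 6.5705 s.
Time per layer: 6.5705 + 11.1 → 17.6705 s.
Total: 1960 × 17.6705 s = 34634.18 s → 9.62 hours.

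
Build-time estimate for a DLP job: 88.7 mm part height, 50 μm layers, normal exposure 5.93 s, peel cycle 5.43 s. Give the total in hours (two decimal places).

5.60 hours

Layers = ⌈88.7/0.05⌉ = 1774.
Per-layer time: 5.93 + 5.43 → 11.36 s.
Build time: 1774 × 11.36 s = 20152.64 s, i.e. 5.60 hours.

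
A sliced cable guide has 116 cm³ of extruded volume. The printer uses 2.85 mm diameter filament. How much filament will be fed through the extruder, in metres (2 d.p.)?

18.18 m

Cross-section of 2.85 mm filament: π·(2.85/2)² = 6.3794 mm².
Length = 116 cm³ / 6.3794 mm² = 116000 / 6.3794 = 18183.53 mm = 18.18 m.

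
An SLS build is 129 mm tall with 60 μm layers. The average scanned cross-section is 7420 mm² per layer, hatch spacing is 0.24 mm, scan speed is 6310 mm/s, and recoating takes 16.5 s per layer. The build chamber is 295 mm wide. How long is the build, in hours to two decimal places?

12.78 hours

Number of layers: 129 / 0.06 → 2150 (rounded up).
Scan path per layer: 7420 / 0.24 → 30916.7 mm.
Scan time per layer = 30916.7 / 6310, so 4.8996 s.
Time per layer = 4.8996 + 16.5 = 21.3996 s.
2150 layers × 21.3996 s/layer = 46009.14 s, i.e. 12.78 hours.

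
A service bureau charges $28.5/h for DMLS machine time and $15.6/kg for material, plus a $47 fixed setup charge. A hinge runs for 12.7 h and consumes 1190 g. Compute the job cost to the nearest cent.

$427.51

Machine cost = 28.5 × 12.7 = $361.95.
Feedstock cost = 15.6 × 1190/1000 = $18.564.
Total = 361.95 + 18.564 + 47 = 427.514 ≈ $427.51.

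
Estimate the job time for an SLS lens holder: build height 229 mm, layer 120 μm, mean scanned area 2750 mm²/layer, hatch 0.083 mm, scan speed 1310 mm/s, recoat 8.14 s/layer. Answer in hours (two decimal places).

17.73 hours

Number of layers: 229 / 0.12 → 1909 (rounded up).
Per-layer scan distance = 2750 / 0.083 = 33132.5 mm.
Laser time per layer = 33132.5 / 1310 = 25.292 s.
Layer cycle = 25.292 + 8.14 = 33.432 s.
1909 layers × 33.432 s/layer = 63821.688 s, i.e. 17.73 hours.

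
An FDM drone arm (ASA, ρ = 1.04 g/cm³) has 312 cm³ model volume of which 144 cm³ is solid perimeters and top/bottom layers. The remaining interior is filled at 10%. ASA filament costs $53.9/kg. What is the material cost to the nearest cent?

$9.01

Interior volume = 312 − 144, so 168 cm³.
Infill volume = 0.10 × 168 = 16.8 cm³.
Total printed volume: 144 + 16.8 → 160.8 cm³.
Mass: 160.8 × 1.04 → 167.232 g.
Cost = 167.232 g / 1000 × $53.9/kg = $9.01.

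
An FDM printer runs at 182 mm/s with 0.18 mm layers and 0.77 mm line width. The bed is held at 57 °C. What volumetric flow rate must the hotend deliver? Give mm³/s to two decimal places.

A = 0.18 × 0.77, so 0.1386 mm².
Volumetric flow = 182 × 0.1386 = 25.23 mm³/s.

25.23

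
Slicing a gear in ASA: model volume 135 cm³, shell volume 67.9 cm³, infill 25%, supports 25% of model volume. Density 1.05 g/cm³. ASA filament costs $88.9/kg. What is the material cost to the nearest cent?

Volume inside the shell = 135 − 67.9, so 67.1 cm³.
Deposited infill = 0.25 × 67.1, so 16.775 cm³.
Support: 0.25 × 135 → 33.75 cm³.
Total extruded: 67.9 + 16.775 + 33.75 → 118.425 cm³.
Mass = 118.425 × 1.05, so 124.34625 g.
At $88.9/kg: 124.34625/1000 × 88.9 = $11.05.

$11.05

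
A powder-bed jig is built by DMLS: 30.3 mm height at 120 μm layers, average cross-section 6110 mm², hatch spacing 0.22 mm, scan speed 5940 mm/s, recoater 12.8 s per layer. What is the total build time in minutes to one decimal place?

73.7 minutes

Number of layers: 30.3 / 0.12 → 253 (rounded up).
Hatch length per layer: 6110 / 0.22 → 27772.7 mm.
Laser time per layer: 27772.7 / 5940 → 4.6755 s.
Time per layer = 4.6755 + 12.8, so 17.4755 s.
Build time = 253 × 17.4755 = 4421.3015 s = 73.7 minutes.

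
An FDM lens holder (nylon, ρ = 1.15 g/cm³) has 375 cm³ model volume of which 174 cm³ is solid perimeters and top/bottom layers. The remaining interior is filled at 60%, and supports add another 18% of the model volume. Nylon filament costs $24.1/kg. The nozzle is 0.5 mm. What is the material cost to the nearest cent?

$10.04

Infill region = 375 − 174, so 201 cm³.
Infill volume = 0.60 × 201, so 120.6 cm³.
Support: 0.18 × 375 → 67.5 cm³.
Total extruded = 174 + 120.6 + 67.5 = 362.1 cm³.
Mass = 362.1 × 1.15 = 416.415 g.
At $24.1/kg: 416.415/1000 × 24.1 = $10.04.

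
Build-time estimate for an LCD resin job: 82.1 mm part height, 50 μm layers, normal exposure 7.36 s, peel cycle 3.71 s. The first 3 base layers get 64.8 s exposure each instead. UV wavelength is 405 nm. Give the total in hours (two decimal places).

Layer count = ceil(82.1 / 0.05) = 1642.
Base layers = 3 × (64.8 + 3.71), so 205.53 s.
Normal layers = 1639 × (7.36 + 3.71), so 18143.73 s.
Sum: 205.53 + 18143.73 = 18349.26 s → 5.10 hours.

5.10 hours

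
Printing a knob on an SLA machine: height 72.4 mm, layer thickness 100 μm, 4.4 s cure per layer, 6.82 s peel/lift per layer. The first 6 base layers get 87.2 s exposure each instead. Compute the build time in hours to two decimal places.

2.39 hours

Layers = ⌈72.4/0.1⌉ = 724.
Base layers = 6 × (87.2 + 6.82) = 564.12 s.
Remaining layers: 718 × (4.4 + 6.82) → 8055.96 s.
Total = 564.12 + 8055.96 = 8620.08 s = 2.39 hours.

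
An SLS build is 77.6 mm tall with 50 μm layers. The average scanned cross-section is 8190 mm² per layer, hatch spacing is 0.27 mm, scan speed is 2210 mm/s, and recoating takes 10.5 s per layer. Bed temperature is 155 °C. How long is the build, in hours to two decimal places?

10.44 hours

Layers = ⌈77.6/0.05⌉ = 1552.
Per-layer scan distance = 8190 / 0.27 = 30333.3 mm.
Laser time per layer = 30333.3 / 2210, so 13.7255 s.
Layer cycle: 13.7255 + 10.5 → 24.2255 s.
Build time = 1552 × 24.2255 = 37597.976 s = 10.44 hours.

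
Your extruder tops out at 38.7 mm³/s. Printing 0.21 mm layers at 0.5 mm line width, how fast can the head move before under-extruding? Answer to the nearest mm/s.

369 mm/s

A: 0.21 × 0.5 → 0.105 mm².
Max speed = 38.7 / 0.105 = 368.57 ≈ 369 mm/s.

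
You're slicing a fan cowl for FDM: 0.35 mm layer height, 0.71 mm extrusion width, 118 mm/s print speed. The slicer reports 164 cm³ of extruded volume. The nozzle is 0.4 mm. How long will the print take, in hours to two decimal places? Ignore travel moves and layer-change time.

Extrusion cross-section: 0.35 × 0.71 → 0.2485 mm².
Toolpath length = 164 cm³ / 0.2485 mm² = 164000 / 0.2485 = 659959.8 mm.
Print-move time = 659959.8 / 118 = 5592.9 s.
In the requested units: 5592.9 s = 1.55 hours.

1.55 hours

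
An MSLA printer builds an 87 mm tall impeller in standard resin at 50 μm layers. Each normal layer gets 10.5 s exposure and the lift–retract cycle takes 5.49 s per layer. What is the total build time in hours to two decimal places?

Layer count = ceil(87 / 0.05) = 1740.
Cycle time = 10.5 + 5.49 = 15.99 s.
Build time: 1740 × 15.99 s = 27822.6 s, i.e. 7.73 hours.

7.73 hours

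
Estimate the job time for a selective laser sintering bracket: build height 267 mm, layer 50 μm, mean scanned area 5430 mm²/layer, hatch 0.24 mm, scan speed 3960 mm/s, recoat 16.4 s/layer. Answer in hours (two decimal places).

Number of layers: 267 / 0.05 → 5340 (rounded up).
Scan path per layer = 5430 / 0.24 = 22625 mm.
Laser time per layer: 22625 / 3960 → 5.7134 s.
Time per layer = 5.7134 + 16.4 = 22.1134 s.
Build time = 5340 × 22.1134 = 118085.556 s = 32.80 hours.

32.80 hours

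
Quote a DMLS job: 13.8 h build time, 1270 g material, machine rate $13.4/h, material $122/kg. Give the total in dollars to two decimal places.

Machine cost: 13.4 × 13.8 → $184.92.
Feedstock cost = 122 × 1270/1000 = $154.94.
Job cost: 184.92 + 154.94 = $339.86.

$339.86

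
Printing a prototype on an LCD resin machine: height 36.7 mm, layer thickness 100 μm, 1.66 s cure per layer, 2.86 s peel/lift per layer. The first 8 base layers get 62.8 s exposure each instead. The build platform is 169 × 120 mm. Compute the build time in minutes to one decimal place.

35.8 minutes

Number of layers: 36.7 / 0.1 → 367 (rounded up).
Bottom layers = 8 × (62.8 + 2.86), so 525.28 s.
Remaining layers = 359 × (1.66 + 2.86), so 1622.68 s.
Total = 525.28 + 1622.68 = 2147.96 s = 35.8 minutes.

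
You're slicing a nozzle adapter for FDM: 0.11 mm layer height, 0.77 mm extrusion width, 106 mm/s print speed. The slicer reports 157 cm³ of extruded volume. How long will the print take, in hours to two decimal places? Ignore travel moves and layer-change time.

Extrusion cross-section: 0.11 × 0.77 → 0.0847 mm².
Toolpath length = 157 cm³ / 0.0847 mm² = 157000 / 0.0847 = 1853600.9 mm.
Time extruding: 1853600.9 / 106 → 17486.8 s.
That's 17486.8 s → 4.86 hours.

4.86 hours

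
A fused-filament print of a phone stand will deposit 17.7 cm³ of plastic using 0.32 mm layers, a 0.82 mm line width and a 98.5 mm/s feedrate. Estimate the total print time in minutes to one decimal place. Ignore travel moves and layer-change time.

11.4 minutes

Bead cross-section = 0.32 × 0.82, so 0.2624 mm².
Path length: 17700 mm³ / 0.2624 mm² → 67454.3 mm.
Time extruding: 67454.3 / 98.5 → 684.8 s.
Converting: 684.8 s = 11.4 minutes.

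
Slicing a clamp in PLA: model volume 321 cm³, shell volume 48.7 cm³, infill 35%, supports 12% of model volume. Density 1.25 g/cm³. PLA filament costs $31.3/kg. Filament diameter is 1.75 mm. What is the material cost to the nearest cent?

$7.14

Infill region = 321 − 48.7 = 272.3 cm³.
Infill deposited: 0.35 × 272.3 → 95.305 cm³.
Support: 0.12 × 321 → 38.52 cm³.
Total printed volume = 48.7 + 95.305 + 38.52, so 182.525 cm³.
Mass: 182.525 × 1.25 → 228.15625 g.
Cost = 228.15625 g / 1000 × $31.3/kg = $7.14.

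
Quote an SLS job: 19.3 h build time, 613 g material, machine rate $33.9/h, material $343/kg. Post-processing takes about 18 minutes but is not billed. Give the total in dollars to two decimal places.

$864.53

Machine-time cost = 33.9 × 19.3, so $654.27.
Material charge: 343 × 613/1000 → $210.259.
Job cost: 654.27 + 210.259 = 864.529 ≈ $864.53.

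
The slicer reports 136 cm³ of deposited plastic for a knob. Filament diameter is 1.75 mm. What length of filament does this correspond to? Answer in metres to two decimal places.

Filament cross-section = π × (1.75/2)² = 2.4053 mm².
L = 136000 mm³ / 2.4053 mm² = 56541.8 mm, i.e. 56.54 m.

56.54 m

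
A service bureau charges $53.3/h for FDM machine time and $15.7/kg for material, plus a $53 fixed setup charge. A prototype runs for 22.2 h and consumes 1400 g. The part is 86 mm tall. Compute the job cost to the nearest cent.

$1258.24

Machine-time cost = 53.3 × 22.2 = $1183.26.
Feedstock cost = 15.7 × 1400/1000 = $21.98.
Total = 1183.26 + 21.98 + 53 = $1258.24.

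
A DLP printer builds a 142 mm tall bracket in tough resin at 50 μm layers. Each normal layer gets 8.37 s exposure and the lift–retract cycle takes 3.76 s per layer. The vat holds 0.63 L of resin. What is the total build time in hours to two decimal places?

9.57 hours

Layer count = ceil(142 / 0.05) = 2840.
Cycle time = 8.37 + 3.76, so 12.13 s.
Total = 2840 × 12.13 = 34449.2 s = 9.57 hours.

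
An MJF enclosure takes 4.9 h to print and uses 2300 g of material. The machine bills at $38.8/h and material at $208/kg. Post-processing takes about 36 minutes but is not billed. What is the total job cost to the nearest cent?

$668.52

Time charge = 38.8 × 4.9 = $190.12.
Material charge: 208 × 2300/1000 → $478.40.
Job cost: 190.12 + 478.40 = $668.52.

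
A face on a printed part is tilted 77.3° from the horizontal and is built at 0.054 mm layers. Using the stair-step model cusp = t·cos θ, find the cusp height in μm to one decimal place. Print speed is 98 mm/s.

cos(77.3°) = 0.2198, so cusp = 0.054 × 0.2198 = 0.011869 mm → 11.9 μm.

11.9 μm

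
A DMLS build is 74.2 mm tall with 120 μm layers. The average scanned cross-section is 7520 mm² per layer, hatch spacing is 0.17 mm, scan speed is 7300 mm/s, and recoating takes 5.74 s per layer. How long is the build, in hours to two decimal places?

2.03 hours

Layer count = ceil(74.2 / 0.12) = 619.
Scan path per layer = 7520 / 0.17, so 44235.3 mm.
Laser time per layer = 44235.3 / 7300, so 6.0596 s.
Per-layer time: 6.0596 + 5.74 → 11.7996 s.
Total: 619 × 11.7996 s = 7303.9524 s → 2.03 hours.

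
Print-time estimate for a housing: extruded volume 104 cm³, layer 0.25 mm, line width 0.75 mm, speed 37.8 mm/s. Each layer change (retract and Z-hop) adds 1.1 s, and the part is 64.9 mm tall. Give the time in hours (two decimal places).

4.16 hours

Bead cross-section = 0.25 × 0.75 = 0.1875 mm².
Total extruded path = 104000/0.1875 = 554666.7 mm.
Extrusion time = 554666.7 / 37.8, so 14673.7 s.
Layer count = ceil(64.9 / 0.25) = 260.
Z-hop total: 260 × 1.1 → 286 s.
Altogether 14673.7 + 286 = 14959.7 s, i.e. 4.16 hours.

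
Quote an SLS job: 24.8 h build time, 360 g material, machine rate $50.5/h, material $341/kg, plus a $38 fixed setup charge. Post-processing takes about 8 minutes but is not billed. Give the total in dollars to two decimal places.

$1413.16

Time charge = 50.5 × 24.8, so $1252.40.
Feedstock cost = 341 × 360/1000, so $122.76.
Total = 1252.40 + 122.76 + 38 = $1413.16.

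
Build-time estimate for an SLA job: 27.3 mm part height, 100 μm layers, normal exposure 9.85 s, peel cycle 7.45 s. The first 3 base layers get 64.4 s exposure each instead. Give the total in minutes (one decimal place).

81.4 minutes

Number of layers: 27.3 / 0.1 → 273 (rounded up).
Burn-in layers = 3 × (64.4 + 7.45) = 215.55 s.
Regular layers: 270 × (9.85 + 7.45) → 4671 s.
Total = 215.55 + 4671 = 4886.55 s = 81.4 minutes.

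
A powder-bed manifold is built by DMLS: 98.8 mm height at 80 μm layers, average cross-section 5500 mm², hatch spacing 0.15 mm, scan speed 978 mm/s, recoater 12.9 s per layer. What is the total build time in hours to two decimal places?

17.29 hours

Layers = ⌈98.8/0.08⌉ = 1235.
Hatch length per layer: 5500 / 0.15 → 36666.7 mm.
Per-layer scan time = 36666.7 / 978 = 37.4915 s.
Layer cycle: 37.4915 + 12.9 → 50.3915 s.
Build time = 1235 × 50.3915 = 62233.5025 s = 17.29 hours.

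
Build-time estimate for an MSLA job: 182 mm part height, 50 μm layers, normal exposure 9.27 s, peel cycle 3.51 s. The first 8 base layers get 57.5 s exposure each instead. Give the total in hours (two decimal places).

Number of layers: 182 / 0.05 → 3640 (rounded up).
Bottom layers: 8 × (57.5 + 3.51) → 488.08 s.
Remaining layers = 3632 × (9.27 + 3.51) = 46416.96 s.
Sum: 488.08 + 46416.96 = 46905.04 s → 13.03 hours.

13.03 hours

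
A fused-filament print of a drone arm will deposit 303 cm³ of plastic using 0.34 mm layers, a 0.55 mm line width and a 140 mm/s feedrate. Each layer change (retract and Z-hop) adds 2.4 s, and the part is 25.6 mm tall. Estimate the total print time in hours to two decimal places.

Bead cross-section = 0.34 × 0.55, so 0.187 mm².
Total extruded path = 303000/0.187 = 1620320.9 mm.
Time extruding: 1620320.9 / 140 → 11573.7 s.
Layers = ⌈25.6/0.34⌉ = 76.
Layer-change overhead = 76 × 2.4, so 182.4 s.
Altogether 11573.7 + 182.4 = 11756.1 s, i.e. 3.27 hours.

3.27 hours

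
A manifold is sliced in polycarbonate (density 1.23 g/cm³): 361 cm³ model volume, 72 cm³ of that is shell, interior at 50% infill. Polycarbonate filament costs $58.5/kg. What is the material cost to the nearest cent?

$15.58

Infill region = 361 − 72 = 289 cm³.
Deposited infill = 0.50 × 289, so 144.5 cm³.
Total extruded: 72 + 144.5 → 216.5 cm³.
Mass = 216.5 × 1.23, so 266.295 g.
At $58.5/kg: 266.295/1000 × 58.5 = $15.58.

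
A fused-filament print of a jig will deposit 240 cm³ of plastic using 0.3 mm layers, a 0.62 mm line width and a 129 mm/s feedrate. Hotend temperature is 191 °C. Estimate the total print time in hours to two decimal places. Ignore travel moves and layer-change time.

2.78 hours

Bead cross-section: 0.3 × 0.62 → 0.186 mm².
Toolpath length = 240 cm³ / 0.186 mm² = 240000 / 0.186 = 1290322.6 mm.
Print-move time = 1290322.6 / 129 = 10002.5 s.
In the requested units: 10002.5 s = 2.78 hours.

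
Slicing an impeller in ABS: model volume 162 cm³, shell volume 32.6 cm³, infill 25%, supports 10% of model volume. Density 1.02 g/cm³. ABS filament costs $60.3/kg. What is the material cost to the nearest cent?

$4.99

Interior volume = 162 − 32.6, so 129.4 cm³.
Infill deposited = 0.25 × 129.4 = 32.35 cm³.
Support: 0.10 × 162 → 16.2 cm³.
Total extruded: 32.6 + 32.35 + 16.2 → 81.15 cm³.
Mass: 81.15 × 1.02 → 82.773 g.
Cost = 82.773 g / 1000 × $60.3/kg = $4.99.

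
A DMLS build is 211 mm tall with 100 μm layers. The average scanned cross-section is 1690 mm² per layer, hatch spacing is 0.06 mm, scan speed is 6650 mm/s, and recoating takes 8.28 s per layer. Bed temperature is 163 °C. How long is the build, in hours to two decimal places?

Number of layers: 211 / 0.1 → 2110 (rounded up).
Hatch length per layer = 1690 / 0.06 = 28166.7 mm.
Scan time per layer = 28166.7 / 6650 = 4.2356 s.
Layer cycle: 4.2356 + 8.28 → 12.5156 s.
Total: 2110 × 12.5156 s = 26407.916 s → 7.34 hours.

7.34 hours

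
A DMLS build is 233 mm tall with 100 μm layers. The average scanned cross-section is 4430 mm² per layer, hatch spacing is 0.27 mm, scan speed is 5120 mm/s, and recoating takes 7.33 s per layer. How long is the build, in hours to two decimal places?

6.82 hours

Layer count = ceil(233 / 0.1) = 2330.
Hatch length per layer = 4430 / 0.27 = 16407.4 mm.
Per-layer scan time = 16407.4 / 5120, so 3.2046 s.
Per-layer time = 3.2046 + 7.33 = 10.5346 s.
Total: 2330 × 10.5346 s = 24545.618 s → 6.82 hours.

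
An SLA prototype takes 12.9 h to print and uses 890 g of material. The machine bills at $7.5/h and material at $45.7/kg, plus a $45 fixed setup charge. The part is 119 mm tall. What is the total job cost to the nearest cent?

Machine cost: 7.5 × 12.9 → $96.75.
Material charge: 45.7 × 890/1000 → $40.673.
Adding setup: 96.75 + 40.673 + 45 → 182.423 ≈ $182.42.

$182.42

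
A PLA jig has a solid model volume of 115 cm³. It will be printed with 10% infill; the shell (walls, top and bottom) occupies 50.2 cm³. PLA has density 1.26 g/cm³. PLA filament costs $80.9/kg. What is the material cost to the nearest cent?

Interior volume: 115 − 50.2 → 64.8 cm³.
Infill volume = 0.10 × 64.8 = 6.48 cm³.
Total printed volume: 50.2 + 6.48 → 56.68 cm³.
Mass = 56.68 × 1.26 = 71.4168 g.
At $80.9/kg: 71.4168/1000 × 80.9 = $5.78.

$5.78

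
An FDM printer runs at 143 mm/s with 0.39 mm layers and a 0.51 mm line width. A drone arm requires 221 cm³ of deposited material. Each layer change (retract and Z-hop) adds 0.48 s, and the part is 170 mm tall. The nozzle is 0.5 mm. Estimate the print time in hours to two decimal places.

Line area = 0.39 × 0.51, so 0.1989 mm².
Toolpath length = 221 cm³ / 0.1989 mm² = 221000 / 0.1989 = 1111111.1 mm.
Time extruding = 1111111.1 / 143, so 7770 s.
Number of layers: 170 / 0.39 → 436 (rounded up).
Layer-change overhead = 436 × 0.48 = 209.28 s.
Altogether 7770 + 209.28 = 7979.28 s, i.e. 2.22 hours.

2.22 hours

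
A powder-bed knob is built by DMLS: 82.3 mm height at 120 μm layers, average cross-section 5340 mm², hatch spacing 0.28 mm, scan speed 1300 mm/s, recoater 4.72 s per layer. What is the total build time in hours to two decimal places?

3.69 hours

Number of layers: 82.3 / 0.12 → 686 (rounded up).
Per-layer scan distance: 5340 / 0.28 → 19071.4 mm.
Laser time per layer = 19071.4 / 1300 = 14.6703 s.
Layer cycle: 14.6703 + 4.72 → 19.3903 s.
686 layers × 19.3903 s/layer = 13301.7458 s, i.e. 3.69 hours.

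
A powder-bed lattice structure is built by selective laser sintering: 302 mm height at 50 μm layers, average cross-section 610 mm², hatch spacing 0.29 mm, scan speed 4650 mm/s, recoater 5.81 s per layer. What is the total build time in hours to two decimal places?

10.51 hours

Layers = ⌈302/0.05⌉ = 6040.
Per-layer scan distance = 610 / 0.29, so 2103.4 mm.
Laser time per layer = 2103.4 / 4650, so 0.4523 s.
Layer cycle = 0.4523 + 5.81, so 6.2623 s.
6040 layers × 6.2623 s/layer = 37824.292 s, i.e. 10.51 hours.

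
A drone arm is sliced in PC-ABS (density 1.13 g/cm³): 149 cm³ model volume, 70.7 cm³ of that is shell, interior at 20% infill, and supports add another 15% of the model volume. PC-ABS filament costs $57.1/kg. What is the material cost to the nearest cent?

$7.01

Interior volume = 149 − 70.7 = 78.3 cm³.
Infill deposited: 0.20 × 78.3 → 15.66 cm³.
Support = 0.15 × 149 = 22.35 cm³.
Total extruded = 70.7 + 15.66 + 22.35 = 108.71 cm³.
Mass = 108.71 × 1.13 = 122.8423 g.
Cost = 122.8423 g / 1000 × $57.1/kg = $7.01.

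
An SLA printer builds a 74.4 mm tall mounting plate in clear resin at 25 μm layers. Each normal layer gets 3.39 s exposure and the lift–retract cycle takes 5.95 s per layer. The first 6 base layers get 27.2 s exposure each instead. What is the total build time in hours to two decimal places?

Layers = ⌈74.4/0.025⌉ = 2976.
Bottom layers = 6 × (27.2 + 5.95) = 198.9 s.
Remaining layers: 2970 × (3.39 + 5.95) → 27739.8 s.
Total = 198.9 + 27739.8 = 27938.7 s = 7.76 hours.

7.76 hours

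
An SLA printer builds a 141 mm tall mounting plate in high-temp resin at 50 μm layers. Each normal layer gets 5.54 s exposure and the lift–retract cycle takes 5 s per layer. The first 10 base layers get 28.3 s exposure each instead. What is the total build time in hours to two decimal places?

8.32 hours

Layers = ⌈141/0.05⌉ = 2820.
Bottom layers = 10 × (28.3 + 5) = 333 s.
Regular layers = 2810 × (5.54 + 5) = 29617.4 s.
Total = 333 + 29617.4 = 29950.4 s = 8.32 hours.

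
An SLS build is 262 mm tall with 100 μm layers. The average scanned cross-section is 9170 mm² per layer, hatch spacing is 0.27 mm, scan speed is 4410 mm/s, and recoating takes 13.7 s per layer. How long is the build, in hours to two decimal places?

15.58 hours

Layers = ⌈262/0.1⌉ = 2620.
Scan path per layer = 9170 / 0.27, so 33963 mm.
Per-layer scan time = 33963 / 4410 = 7.7014 s.
Per-layer time = 7.7014 + 13.7 = 21.4014 s.
2620 layers × 21.4014 s/layer = 56071.668 s, i.e. 15.58 hours.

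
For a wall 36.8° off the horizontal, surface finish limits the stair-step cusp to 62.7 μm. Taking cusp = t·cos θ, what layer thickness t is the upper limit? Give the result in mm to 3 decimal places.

cos(36.8°) = 0.8007; t_max = 0.0627/0.8007 = 0.078 mm.

0.078 mm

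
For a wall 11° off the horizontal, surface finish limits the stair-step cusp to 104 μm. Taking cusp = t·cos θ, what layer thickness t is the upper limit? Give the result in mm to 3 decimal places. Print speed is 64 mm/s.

0.106 mm

Layer height = cusp / cos(11°) = 0.104 / 0.9816 = 0.106 mm.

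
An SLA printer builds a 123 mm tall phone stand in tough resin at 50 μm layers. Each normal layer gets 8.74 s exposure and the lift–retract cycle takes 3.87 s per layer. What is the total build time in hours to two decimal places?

8.62 hours

Layers = ⌈123/0.05⌉ = 2460.
Per-layer time = 8.74 + 3.87, so 12.61 s.
Build time: 2460 × 12.61 s = 31020.6 s, i.e. 8.62 hours.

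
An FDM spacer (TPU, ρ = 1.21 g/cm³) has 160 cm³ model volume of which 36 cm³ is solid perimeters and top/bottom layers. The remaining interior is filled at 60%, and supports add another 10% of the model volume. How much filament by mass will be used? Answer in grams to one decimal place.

152.9 g

Volume inside the shell = 160 − 36, so 124 cm³.
Infill deposited: 0.60 × 124 → 74.4 cm³.
Support: 0.10 × 160 → 16 cm³.
Deposited volume = 36 + 74.4 + 16 = 126.4 cm³.
Mass = 126.4 × 1.21, so 152.944 g.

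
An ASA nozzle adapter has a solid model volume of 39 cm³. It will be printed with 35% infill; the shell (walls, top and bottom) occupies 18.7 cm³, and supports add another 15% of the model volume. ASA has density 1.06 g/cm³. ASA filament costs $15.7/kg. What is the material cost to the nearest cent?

$0.53

Interior volume = 39 − 18.7, so 20.3 cm³.
Infill deposited = 0.35 × 20.3, so 7.105 cm³.
Support: 0.15 × 39 → 5.85 cm³.
Deposited volume = 18.7 + 7.105 + 5.85 = 31.655 cm³.
Mass = 31.655 × 1.06 = 33.5543 g.
Cost = 33.5543 g / 1000 × $15.7/kg = $0.53.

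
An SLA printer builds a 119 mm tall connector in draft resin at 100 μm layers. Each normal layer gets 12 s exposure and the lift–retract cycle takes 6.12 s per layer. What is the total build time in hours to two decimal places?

5.99 hours

Layer count = ceil(119 / 0.1) = 1190.
Per-layer time = 12 + 6.12 = 18.12 s.
Total = 1190 × 18.12 = 21562.8 s = 5.99 hours.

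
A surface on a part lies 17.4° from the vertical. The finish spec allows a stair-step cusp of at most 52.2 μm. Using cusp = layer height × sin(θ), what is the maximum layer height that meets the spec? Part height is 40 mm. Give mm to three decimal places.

0.175 mm

sin(17.4°) = 0.2990; t_max = 0.0522/0.2990 = 0.175 mm.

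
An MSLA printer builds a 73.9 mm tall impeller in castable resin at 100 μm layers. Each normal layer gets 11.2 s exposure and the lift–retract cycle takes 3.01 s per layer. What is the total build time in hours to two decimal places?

2.92 hours

Layers = ⌈73.9/0.1⌉ = 739.
Cycle time: 11.2 + 3.01 → 14.21 s.
Build time: 739 × 14.21 s = 10501.19 s, i.e. 2.92 hours.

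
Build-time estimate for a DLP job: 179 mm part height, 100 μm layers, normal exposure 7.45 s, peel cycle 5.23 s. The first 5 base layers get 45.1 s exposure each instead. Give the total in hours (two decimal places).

Layer count = ceil(179 / 0.1) = 1790.
Base layers = 5 × (45.1 + 5.23) = 251.65 s.
Normal layers = 1785 × (7.45 + 5.23) = 22633.8 s.
Sum: 251.65 + 22633.8 = 22885.45 s → 6.36 hours.

6.36 hours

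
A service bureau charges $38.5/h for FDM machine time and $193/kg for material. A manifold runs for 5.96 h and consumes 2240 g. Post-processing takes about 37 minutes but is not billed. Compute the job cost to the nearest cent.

$661.78

Time charge = 38.5 × 5.96 = $229.46.
Material cost = 193 × 2240/1000 = $432.32.
Total = 229.46 + 432.32 = $661.78.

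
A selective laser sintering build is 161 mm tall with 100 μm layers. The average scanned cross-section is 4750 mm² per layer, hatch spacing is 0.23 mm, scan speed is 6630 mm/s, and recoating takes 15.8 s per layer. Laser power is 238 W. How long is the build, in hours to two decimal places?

8.46 hours

Layers = ⌈161/0.1⌉ = 1610.
Hatch length per layer = 4750 / 0.23, so 20652.2 mm.
Scan time per layer: 20652.2 / 6630 → 3.115 s.
Time per layer = 3.115 + 15.8 = 18.915 s.
Total: 1610 × 18.915 s = 30453.15 s → 8.46 hours.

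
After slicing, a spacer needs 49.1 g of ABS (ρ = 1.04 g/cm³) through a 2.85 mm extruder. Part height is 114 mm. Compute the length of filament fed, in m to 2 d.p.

7.40 m

Volume = 49.1 g / 1.04 g·cm⁻³ = 47.2115 cm³ = 47211.5 mm³.
Filament cross-section = π × (2.85/2)² = 6.3794 mm².
L = V/A = 47211.5/6.3794 = 7400.62 mm → 7.40 m.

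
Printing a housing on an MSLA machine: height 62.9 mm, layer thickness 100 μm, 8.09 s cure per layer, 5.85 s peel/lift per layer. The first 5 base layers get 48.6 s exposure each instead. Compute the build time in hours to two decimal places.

2.49 hours

Layer count = ceil(62.9 / 0.1) = 629.
Bottom layers = 5 × (48.6 + 5.85), so 272.25 s.
Normal layers = 624 × (8.09 + 5.85) = 8698.56 s.
Sum: 272.25 + 8698.56 = 8970.81 s → 2.49 hours.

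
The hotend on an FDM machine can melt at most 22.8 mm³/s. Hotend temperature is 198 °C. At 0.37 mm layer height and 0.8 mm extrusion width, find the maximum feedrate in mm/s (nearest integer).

A = 0.37 × 0.8, so 0.296 mm².
Max speed = 22.8 / 0.296 = 77.03 ≈ 77 mm/s.

77 mm/s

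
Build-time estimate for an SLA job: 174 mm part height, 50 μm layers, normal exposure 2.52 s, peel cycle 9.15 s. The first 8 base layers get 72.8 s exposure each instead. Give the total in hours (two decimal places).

11.44 hours

Layers = ⌈174/0.05⌉ = 3480.
Burn-in layers: 8 × (72.8 + 9.15) → 655.6 s.
Regular layers: 3472 × (2.52 + 9.15) → 40518.24 s.
Sum: 655.6 + 40518.24 = 41173.84 s → 11.44 hours.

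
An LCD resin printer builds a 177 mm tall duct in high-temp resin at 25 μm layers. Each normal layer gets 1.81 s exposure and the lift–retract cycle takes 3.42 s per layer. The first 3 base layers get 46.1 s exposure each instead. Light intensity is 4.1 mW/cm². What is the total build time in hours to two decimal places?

Layers = ⌈177/0.025⌉ = 7080.
Base layers: 3 × (46.1 + 3.42) → 148.56 s.
Remaining layers: 7077 × (1.81 + 3.42) → 37012.71 s.
Sum: 148.56 + 37012.71 = 37161.27 s → 10.32 hours.

10.32 hours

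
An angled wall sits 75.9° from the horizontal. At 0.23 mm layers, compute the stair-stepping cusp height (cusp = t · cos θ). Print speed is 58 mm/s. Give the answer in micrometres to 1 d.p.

h_c = t·cos θ = 0.23 × 0.2436 = 0.056028 mm (56.0 μm).

56.0 μm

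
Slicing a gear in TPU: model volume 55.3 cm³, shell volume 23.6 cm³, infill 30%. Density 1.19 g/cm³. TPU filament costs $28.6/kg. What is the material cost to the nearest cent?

Volume inside the shell = 55.3 − 23.6 = 31.7 cm³.
Infill deposited = 0.30 × 31.7, so 9.51 cm³.
Total extruded: 23.6 + 9.51 → 33.11 cm³.
Mass = 33.11 × 1.19 = 39.4009 g.
Cost = 39.4009 g / 1000 × $28.6/kg = $1.13.

$1.13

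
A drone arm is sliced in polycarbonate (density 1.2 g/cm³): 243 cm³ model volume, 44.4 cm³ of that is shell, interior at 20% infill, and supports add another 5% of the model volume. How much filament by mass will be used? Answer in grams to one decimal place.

115.5 g

Infill region: 243 − 44.4 → 198.6 cm³.
Infill volume = 0.20 × 198.6 = 39.72 cm³.
Support = 0.05 × 243, so 12.15 cm³.
Deposited volume: 44.4 + 39.72 + 12.15 → 96.27 cm³.
Mass = 96.27 × 1.2 = 115.524 g.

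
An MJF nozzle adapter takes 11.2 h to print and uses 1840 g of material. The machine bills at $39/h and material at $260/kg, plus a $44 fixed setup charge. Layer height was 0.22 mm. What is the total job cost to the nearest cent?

$959.20

Machine cost: 39 × 11.2 → $436.80.
Feedstock cost = 260 × 1840/1000 = $478.40.
Adding setup: 436.80 + 478.40 + 44 → $959.20.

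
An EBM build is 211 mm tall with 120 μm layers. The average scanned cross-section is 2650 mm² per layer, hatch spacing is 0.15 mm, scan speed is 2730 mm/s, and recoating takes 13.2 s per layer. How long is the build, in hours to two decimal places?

Layers = ⌈211/0.12⌉ = 1759.
Per-layer scan distance: 2650 / 0.15 → 17666.7 mm.
Per-layer scan time = 17666.7 / 2730 = 6.4713 s.
Time per layer = 6.4713 + 13.2, so 19.6713 s.
1759 layers × 19.6713 s/layer = 34601.8167 s, i.e. 9.61 hours.

9.61 hours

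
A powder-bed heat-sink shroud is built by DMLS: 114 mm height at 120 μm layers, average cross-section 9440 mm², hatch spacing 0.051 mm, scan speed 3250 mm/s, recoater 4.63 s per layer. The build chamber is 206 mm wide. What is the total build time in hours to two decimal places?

Layer count = ceil(114 / 0.12) = 950.
Per-layer scan distance = 9440 / 0.051, so 185098 mm.
Scan time per layer = 185098 / 3250, so 56.9532 s.
Per-layer time: 56.9532 + 4.63 → 61.5832 s.
950 layers × 61.5832 s/layer = 58504.04 s, i.e. 16.25 hours.

16.25 hours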